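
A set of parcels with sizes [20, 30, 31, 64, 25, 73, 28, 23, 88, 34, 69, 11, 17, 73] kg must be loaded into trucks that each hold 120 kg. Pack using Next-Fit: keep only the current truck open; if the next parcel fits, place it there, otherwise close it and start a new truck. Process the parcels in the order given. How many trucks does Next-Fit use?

6

Put 20 kg in truck 1; 100 kg remain.
Put 30 kg in truck 1; 70 kg remain.
Put 31 kg in truck 1; 39 kg remain.
Put 64 kg in truck 2; 56 kg remain.
Put 25 kg in truck 2; 31 kg remain.
Put 73 kg in truck 3; 47 kg remain.
Put 28 kg in truck 3; 19 kg remain.
Put 23 kg in truck 4; 97 kg remain.
Put 88 kg in truck 4; 9 kg remain.
Put 34 kg in truck 5; 86 kg remain.
Put 69 kg in truck 5; 17 kg remain.
Put 11 kg in truck 5; 6 kg remain.
Put 17 kg in truck 6; 103 kg remain.
Put 73 kg in truck 6; 30 kg remain.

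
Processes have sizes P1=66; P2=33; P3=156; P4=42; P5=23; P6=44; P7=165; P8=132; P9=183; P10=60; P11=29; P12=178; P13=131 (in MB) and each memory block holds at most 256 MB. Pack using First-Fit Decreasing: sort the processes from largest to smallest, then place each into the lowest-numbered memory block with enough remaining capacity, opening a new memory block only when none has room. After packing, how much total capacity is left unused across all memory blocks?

Sorted descending: 183, 178, 165, 156, 132, 131, 66, 60, 44, 42, 33, 29, 23.
memory block 1: place 183 MB, 73 MB left
memory block 2: place 178 MB, 78 MB left
memory block 3: place 165 MB, 91 MB left
memory block 4: place 156 MB, 100 MB left
memory block 5: place 132 MB, 124 MB left
memory block 6: place 131 MB, 125 MB left
memory block 1: place 66 MB, 7 MB left
memory block 2: place 60 MB, 18 MB left
memory block 3: place 44 MB, 47 MB left
memory block 3: place 42 MB, 5 MB left
memory block 4: place 33 MB, 67 MB left
memory block 4: place 29 MB, 38 MB left
memory block 4: place 23 MB, 15 MB left
6 memory blocks × 256 MB = 1536 MB; used 1242 MB; unused 294 MB.

294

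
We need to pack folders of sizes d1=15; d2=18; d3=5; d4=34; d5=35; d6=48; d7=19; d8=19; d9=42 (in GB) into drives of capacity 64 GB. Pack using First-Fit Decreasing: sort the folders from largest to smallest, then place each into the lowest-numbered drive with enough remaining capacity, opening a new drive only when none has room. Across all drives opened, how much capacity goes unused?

21

Sorted descending: 48, 42, 35, 34, 19, 19, 18, 15, 5.
48 GB → drive 1 (remaining 16 GB)
42 GB → drive 2 (remaining 22 GB)
35 GB → drive 3 (remaining 29 GB)
34 GB → drive 4 (remaining 30 GB)
19 GB → drive 2 (remaining 3 GB)
19 GB → drive 3 (remaining 10 GB)
18 GB → drive 4 (remaining 12 GB)
15 GB → drive 1 (remaining 1 GB)
5 GB → drive 3 (remaining 5 GB)
4 drives × 64 GB = 256 GB; used 235 GB; unused 21 GB.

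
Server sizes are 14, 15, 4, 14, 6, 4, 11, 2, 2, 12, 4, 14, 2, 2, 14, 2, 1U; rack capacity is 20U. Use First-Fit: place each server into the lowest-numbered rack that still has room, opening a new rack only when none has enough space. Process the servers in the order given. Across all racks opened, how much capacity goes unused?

17

Put 14U in rack 1; 6U remain.
Put 15U in rack 2; 5U remain.
Put 4U in rack 1; 2U remain.
Put 14U in rack 3; 6U remain.
Put 6U in rack 3; 0U remain.
Put 4U in rack 2; 1U remain.
Put 11U in rack 4; 9U remain.
Put 2U in rack 1; 0U remain.
Put 2U in rack 4; 7U remain.
Put 12U in rack 5; 8U remain.
Put 4U in rack 4; 3U remain.
Put 14U in rack 6; 6U remain.
Put 2U in rack 4; 1U remain.
Put 2U in rack 5; 6U remain.
Put 14U in rack 7; 6U remain.
Put 2U in rack 5; 4U remain.
Put 1U in rack 2; 0U remain.
7 racks × 20U = 140U; used 123U; unused 17U.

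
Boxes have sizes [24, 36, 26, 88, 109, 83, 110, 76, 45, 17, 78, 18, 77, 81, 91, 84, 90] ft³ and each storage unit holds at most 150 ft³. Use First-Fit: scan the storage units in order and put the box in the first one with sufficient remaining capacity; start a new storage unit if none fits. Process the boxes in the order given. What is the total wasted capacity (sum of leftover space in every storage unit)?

667

24 ft³ → storage unit 1 (remaining 126 ft³)
36 ft³ → storage unit 1 (remaining 90 ft³)
26 ft³ → storage unit 1 (remaining 64 ft³)
88 ft³ → storage unit 2 (remaining 62 ft³)
109 ft³ → storage unit 3 (remaining 41 ft³)
83 ft³ → storage unit 4 (remaining 67 ft³)
110 ft³ → storage unit 5 (remaining 40 ft³)
76 ft³ → storage unit 6 (remaining 74 ft³)
45 ft³ → storage unit 1 (remaining 19 ft³)
17 ft³ → storage unit 1 (remaining 2 ft³)
78 ft³ → storage unit 7 (remaining 72 ft³)
18 ft³ → storage unit 2 (remaining 44 ft³)
77 ft³ → storage unit 8 (remaining 73 ft³)
81 ft³ → storage unit 9 (remaining 69 ft³)
91 ft³ → storage unit 10 (remaining 59 ft³)
84 ft³ → storage unit 11 (remaining 66 ft³)
90 ft³ → storage unit 12 (remaining 60 ft³)
12 storage units × 150 ft³ = 1800 ft³; used 1133 ft³; unused 667 ft³.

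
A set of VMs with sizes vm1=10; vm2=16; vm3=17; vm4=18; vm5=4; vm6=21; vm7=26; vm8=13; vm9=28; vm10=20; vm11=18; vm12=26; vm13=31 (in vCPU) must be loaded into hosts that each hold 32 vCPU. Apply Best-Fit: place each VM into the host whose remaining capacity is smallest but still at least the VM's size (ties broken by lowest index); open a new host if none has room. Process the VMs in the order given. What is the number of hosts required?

10 hosts

vm1 (10 vCPU) → host 1 (remaining 22 vCPU)
vm2 (16 vCPU) → host 1 (remaining 6 vCPU)
vm3 (17 vCPU) → host 2 (remaining 15 vCPU)
vm4 (18 vCPU) → host 3 (remaining 14 vCPU)
vm5 (4 vCPU) → host 1 (remaining 2 vCPU)
vm6 (21 vCPU) → host 4 (remaining 11 vCPU)
vm7 (26 vCPU) → host 5 (remaining 6 vCPU)
vm8 (13 vCPU) → host 3 (remaining 1 vCPU)
vm9 (28 vCPU) → host 6 (remaining 4 vCPU)
vm10 (20 vCPU) → host 7 (remaining 12 vCPU)
vm11 (18 vCPU) → host 8 (remaining 14 vCPU)
vm12 (26 vCPU) → host 9 (remaining 6 vCPU)
vm13 (31 vCPU) → host 10 (remaining 1 vCPU)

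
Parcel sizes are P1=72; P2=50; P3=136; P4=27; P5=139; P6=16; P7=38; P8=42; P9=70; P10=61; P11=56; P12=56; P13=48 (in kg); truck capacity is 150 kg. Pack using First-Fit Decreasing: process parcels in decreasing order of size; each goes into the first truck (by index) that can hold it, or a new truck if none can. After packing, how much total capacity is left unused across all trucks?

Sorted descending: 139, 136, 72, 70, 61, 56, 56, 50, 48, 42, 38, 27, 16.
Put 139 kg in truck 1; 11 kg remain.
Put 136 kg in truck 2; 14 kg remain.
Put 72 kg in truck 3; 78 kg remain.
Put 70 kg in truck 3; 8 kg remain.
Put 61 kg in truck 4; 89 kg remain.
Put 56 kg in truck 4; 33 kg remain.
Put 56 kg in truck 5; 94 kg remain.
Put 50 kg in truck 5; 44 kg remain.
Put 48 kg in truck 6; 102 kg remain.
Put 42 kg in truck 5; 2 kg remain.
Put 38 kg in truck 6; 64 kg remain.
Put 27 kg in truck 4; 6 kg remain.
Put 16 kg in truck 6; 48 kg remain.
6 trucks × 150 kg = 900 kg; used 811 kg; unused 89 kg.

89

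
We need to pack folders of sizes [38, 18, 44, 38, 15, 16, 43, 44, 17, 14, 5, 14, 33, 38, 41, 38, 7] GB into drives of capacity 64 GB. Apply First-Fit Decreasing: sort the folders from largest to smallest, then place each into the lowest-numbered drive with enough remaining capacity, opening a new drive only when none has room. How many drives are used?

Sorted descending: 44, 44, 43, 41, 38, 38, 38, 38, 33, 18, 17, 16, 15, 14, 14, 7, 5.
Put 44 GB in drive 1; 20 GB remain.
Put 44 GB in drive 2; 20 GB remain.
Put 43 GB in drive 3; 21 GB remain.
Put 41 GB in drive 4; 23 GB remain.
Put 38 GB in drive 5; 26 GB remain.
Put 38 GB in drive 6; 26 GB remain.
Put 38 GB in drive 7; 26 GB remain.
Put 38 GB in drive 8; 26 GB remain.
Put 33 GB in drive 9; 31 GB remain.
Put 18 GB in drive 1; 2 GB remain.
Put 17 GB in drive 2; 3 GB remain.
Put 16 GB in drive 3; 5 GB remain.
Put 15 GB in drive 4; 8 GB remain.
Put 14 GB in drive 5; 12 GB remain.
Put 14 GB in drive 6; 12 GB remain.
Put 7 GB in drive 4; 1 GB remain.
Put 5 GB in drive 3; 0 GB remain.

9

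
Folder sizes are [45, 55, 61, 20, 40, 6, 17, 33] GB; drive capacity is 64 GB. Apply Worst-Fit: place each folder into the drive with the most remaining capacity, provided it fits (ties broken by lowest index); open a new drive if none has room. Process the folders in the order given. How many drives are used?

drive 1: place 45 GB, 19 GB left
drive 2: place 55 GB, 9 GB left
drive 3: place 61 GB, 3 GB left
drive 4: place 20 GB, 44 GB left
drive 4: place 40 GB, 4 GB left
drive 1: place 6 GB, 13 GB left
drive 5: place 17 GB, 47 GB left
drive 5: place 33 GB, 14 GB left
Final drives: [45,6] [55] [61] [20,40] [17,33].

5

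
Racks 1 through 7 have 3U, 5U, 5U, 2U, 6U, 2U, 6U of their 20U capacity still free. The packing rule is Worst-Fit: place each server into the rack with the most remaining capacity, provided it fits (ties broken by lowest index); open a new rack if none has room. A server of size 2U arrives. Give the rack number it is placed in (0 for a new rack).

5

Racks with room: rack 1 (3U), rack 2 (5U), rack 3 (5U), rack 4 (2U), rack 5 (6U), rack 6 (2U), rack 7 (6U).
Most room is rack 5 with 6U free.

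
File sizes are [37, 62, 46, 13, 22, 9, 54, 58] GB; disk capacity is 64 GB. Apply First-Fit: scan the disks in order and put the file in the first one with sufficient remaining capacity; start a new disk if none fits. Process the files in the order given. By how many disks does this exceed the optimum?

1

First-Fit: [37,13,9] [62] [46] [22] [54] [58] → 6 disks.
Total size 301 GB; any packing needs at least ⌈301/64⌉ = 5 disks.
An optimal packing achieves that bound: [62] [58] [54,9] [46,13] [37,22] → 5 disks.
Excess: 6 − 5 = 1.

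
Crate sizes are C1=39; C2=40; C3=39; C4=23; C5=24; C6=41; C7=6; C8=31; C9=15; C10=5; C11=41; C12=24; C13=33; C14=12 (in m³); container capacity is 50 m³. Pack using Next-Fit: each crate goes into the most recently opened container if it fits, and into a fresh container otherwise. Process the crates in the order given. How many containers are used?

9 containers

C1 (39 m³) → container 1 (remaining 11 m³)
C2 (40 m³) → container 2 (remaining 10 m³)
C3 (39 m³) → container 3 (remaining 11 m³)
C4 (23 m³) → container 4 (remaining 27 m³)
C5 (24 m³) → container 4 (remaining 3 m³)
C6 (41 m³) → container 5 (remaining 9 m³)
C7 (6 m³) → container 5 (remaining 3 m³)
C8 (31 m³) → container 6 (remaining 19 m³)
C9 (15 m³) → container 6 (remaining 4 m³)
C10 (5 m³) → container 7 (remaining 45 m³)
C11 (41 m³) → container 7 (remaining 4 m³)
C12 (24 m³) → container 8 (remaining 26 m³)
C13 (33 m³) → container 9 (remaining 17 m³)
C14 (12 m³) → container 9 (remaining 5 m³)
Final containers: [39] [40] [39] [23,24] [41,6] [31,15] [5,41] [24] [33,12].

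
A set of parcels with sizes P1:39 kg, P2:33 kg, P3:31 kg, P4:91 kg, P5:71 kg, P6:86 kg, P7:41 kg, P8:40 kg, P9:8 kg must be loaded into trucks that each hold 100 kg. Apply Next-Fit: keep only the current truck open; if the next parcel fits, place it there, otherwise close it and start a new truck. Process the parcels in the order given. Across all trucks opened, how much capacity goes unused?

P1 (39 kg) → truck 1 (remaining 61 kg)
P2 (33 kg) → truck 1 (remaining 28 kg)
P3 (31 kg) → truck 2 (remaining 69 kg)
P4 (91 kg) → truck 3 (remaining 9 kg)
P5 (71 kg) → truck 4 (remaining 29 kg)
P6 (86 kg) → truck 5 (remaining 14 kg)
P7 (41 kg) → truck 6 (remaining 59 kg)
P8 (40 kg) → truck 6 (remaining 19 kg)
P9 (8 kg) → truck 6 (remaining 11 kg)
6 trucks × 100 kg = 600 kg; used 440 kg; unused 160 kg.

160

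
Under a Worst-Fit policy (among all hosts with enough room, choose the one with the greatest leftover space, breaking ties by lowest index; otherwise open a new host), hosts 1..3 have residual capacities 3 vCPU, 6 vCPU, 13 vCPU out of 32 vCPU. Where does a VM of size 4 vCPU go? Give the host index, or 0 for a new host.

3

Hosts with room: host 2 (6 vCPU), host 3 (13 vCPU).
Most room is host 3 with 13 vCPU free.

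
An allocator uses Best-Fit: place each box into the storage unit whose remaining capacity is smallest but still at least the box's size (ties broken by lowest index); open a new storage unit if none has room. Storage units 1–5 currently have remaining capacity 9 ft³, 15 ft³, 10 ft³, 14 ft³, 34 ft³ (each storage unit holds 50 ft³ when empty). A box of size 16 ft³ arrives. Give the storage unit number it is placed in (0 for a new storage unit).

Storage units with room: storage unit 5 (34 ft³).
Tightest fit is storage unit 5 with 34 ft³ free.

5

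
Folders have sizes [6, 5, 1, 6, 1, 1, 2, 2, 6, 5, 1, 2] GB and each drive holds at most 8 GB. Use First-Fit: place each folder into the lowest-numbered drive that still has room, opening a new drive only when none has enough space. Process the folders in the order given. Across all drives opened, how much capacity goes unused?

Put 6 GB in drive 1; 2 GB remain.
Put 5 GB in drive 2; 3 GB remain.
Put 1 GB in drive 1; 1 GB remain.
Put 6 GB in drive 3; 2 GB remain.
Put 1 GB in drive 1; 0 GB remain.
Put 1 GB in drive 2; 2 GB remain.
Put 2 GB in drive 2; 0 GB remain.
Put 2 GB in drive 3; 0 GB remain.
Put 6 GB in drive 4; 2 GB remain.
Put 5 GB in drive 5; 3 GB remain.
Put 1 GB in drive 4; 1 GB remain.
Put 2 GB in drive 5; 1 GB remain.
5 drives × 8 GB = 40 GB; used 38 GB; unused 2 GB.

2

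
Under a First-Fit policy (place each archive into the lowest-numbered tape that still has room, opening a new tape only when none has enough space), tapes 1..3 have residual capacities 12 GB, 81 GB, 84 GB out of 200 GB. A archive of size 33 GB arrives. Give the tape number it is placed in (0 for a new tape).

2

Tapes with room: tape 2 (81 GB), tape 3 (84 GB).
The first with room is tape 2.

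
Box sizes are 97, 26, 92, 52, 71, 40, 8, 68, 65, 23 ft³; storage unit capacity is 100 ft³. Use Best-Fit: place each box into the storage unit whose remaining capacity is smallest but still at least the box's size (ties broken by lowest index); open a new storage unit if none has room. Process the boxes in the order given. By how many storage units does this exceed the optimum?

1

Best-Fit: [97] [26,52] [92,8] [71,23] [40] [68] [65] → 7 storage units.
Total size 542 ft³; any packing needs at least ⌈542/100⌉ = 6 storage units.
An optimal packing achieves that bound: [97] [92,8] [71,26] [68,23] [65] [52,40] → 6 storage units.
Excess: 7 − 6 = 1.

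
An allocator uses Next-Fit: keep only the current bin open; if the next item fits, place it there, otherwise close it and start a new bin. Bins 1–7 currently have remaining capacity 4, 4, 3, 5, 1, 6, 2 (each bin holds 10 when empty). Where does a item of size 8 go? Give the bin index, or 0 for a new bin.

0

Next-Fit only looks at bin 7, which has 2 free.
8 does not fit, so a new bin is opened.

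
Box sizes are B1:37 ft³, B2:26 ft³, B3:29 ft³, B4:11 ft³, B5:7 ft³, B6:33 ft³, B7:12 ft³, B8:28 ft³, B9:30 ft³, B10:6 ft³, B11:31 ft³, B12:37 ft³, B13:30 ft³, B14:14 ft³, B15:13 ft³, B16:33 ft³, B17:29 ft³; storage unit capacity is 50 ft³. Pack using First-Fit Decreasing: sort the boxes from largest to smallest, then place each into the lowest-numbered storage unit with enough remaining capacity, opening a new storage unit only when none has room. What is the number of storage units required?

11

Sorted descending: 37, 37, 33, 33, 31, 30, 30, 29, 29, 28, 26, 14, 13, 12, 11, 7, 6.
Put 37 ft³ in storage unit 1; 13 ft³ remain.
Put 37 ft³ in storage unit 2; 13 ft³ remain.
Put 33 ft³ in storage unit 3; 17 ft³ remain.
Put 33 ft³ in storage unit 4; 17 ft³ remain.
Put 31 ft³ in storage unit 5; 19 ft³ remain.
Put 30 ft³ in storage unit 6; 20 ft³ remain.
Put 30 ft³ in storage unit 7; 20 ft³ remain.
Put 29 ft³ in storage unit 8; 21 ft³ remain.
Put 29 ft³ in storage unit 9; 21 ft³ remain.
Put 28 ft³ in storage unit 10; 22 ft³ remain.
Put 26 ft³ in storage unit 11; 24 ft³ remain.
Put 14 ft³ in storage unit 3; 3 ft³ remain.
Put 13 ft³ in storage unit 1; 0 ft³ remain.
Put 12 ft³ in storage unit 2; 1 ft³ remain.
Put 11 ft³ in storage unit 4; 6 ft³ remain.
Put 7 ft³ in storage unit 5; 12 ft³ remain.
Put 6 ft³ in storage unit 4; 0 ft³ remain.
Final storage units: [37,13] [37,12] [33,14] [33,11,6] [31,7] [30] [30] [29] [29] [28] [26].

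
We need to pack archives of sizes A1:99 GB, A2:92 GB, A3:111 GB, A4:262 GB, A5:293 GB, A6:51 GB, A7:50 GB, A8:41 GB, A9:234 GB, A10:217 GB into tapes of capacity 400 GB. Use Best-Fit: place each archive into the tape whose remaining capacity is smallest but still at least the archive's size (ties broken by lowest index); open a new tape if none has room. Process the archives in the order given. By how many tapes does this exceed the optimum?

1

Best-Fit: [99,92,111,51,41] [262] [293,50] [234] [217] → 5 tapes.
Total size 1450 GB; any packing needs at least ⌈1450/400⌉ = 4 tapes.
An optimal packing achieves that bound: [293,99] [262,111] [234,92,51] [217,50,41] → 4 tapes.
Excess: 5 − 4 = 1.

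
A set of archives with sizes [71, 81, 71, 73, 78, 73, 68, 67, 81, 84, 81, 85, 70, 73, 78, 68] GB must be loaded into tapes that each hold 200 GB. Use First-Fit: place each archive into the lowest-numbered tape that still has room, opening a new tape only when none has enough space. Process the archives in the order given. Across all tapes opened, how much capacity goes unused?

398

71 GB → tape 1 (remaining 129 GB)
81 GB → tape 1 (remaining 48 GB)
71 GB → tape 2 (remaining 129 GB)
73 GB → tape 2 (remaining 56 GB)
78 GB → tape 3 (remaining 122 GB)
73 GB → tape 3 (remaining 49 GB)
68 GB → tape 4 (remaining 132 GB)
67 GB → tape 4 (remaining 65 GB)
81 GB → tape 5 (remaining 119 GB)
84 GB → tape 5 (remaining 35 GB)
81 GB → tape 6 (remaining 119 GB)
85 GB → tape 6 (remaining 34 GB)
70 GB → tape 7 (remaining 130 GB)
73 GB → tape 7 (remaining 57 GB)
78 GB → tape 8 (remaining 122 GB)
68 GB → tape 8 (remaining 54 GB)
8 tapes × 200 GB = 1600 GB; used 1202 GB; unused 398 GB.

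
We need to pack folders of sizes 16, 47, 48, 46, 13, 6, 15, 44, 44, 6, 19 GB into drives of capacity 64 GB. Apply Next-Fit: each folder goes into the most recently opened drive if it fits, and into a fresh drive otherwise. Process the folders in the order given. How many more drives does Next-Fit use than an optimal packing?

2

Next-Fit: [16,47] [48] [46,13] [6,15] [44] [44,6] [19] → 7 drives.
Total size 304 GB; any packing needs at least ⌈304/64⌉ = 5 drives.
An optimal packing achieves that bound: [48,16] [47,15] [46,13] [44,19] [44,6,6] → 5 drives.
Excess: 7 − 5 = 2.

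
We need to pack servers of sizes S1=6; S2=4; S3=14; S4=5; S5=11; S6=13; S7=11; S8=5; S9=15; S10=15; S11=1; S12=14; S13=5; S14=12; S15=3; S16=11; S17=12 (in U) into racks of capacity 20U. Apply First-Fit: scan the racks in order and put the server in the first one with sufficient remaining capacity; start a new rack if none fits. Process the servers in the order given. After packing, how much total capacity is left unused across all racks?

S1 (6U) → rack 1 (remaining 14U)
S2 (4U) → rack 1 (remaining 10U)
S3 (14U) → rack 2 (remaining 6U)
S4 (5U) → rack 1 (remaining 5U)
S5 (11U) → rack 3 (remaining 9U)
S6 (13U) → rack 4 (remaining 7U)
S7 (11U) → rack 5 (remaining 9U)
S8 (5U) → rack 1 (remaining 0U)
S9 (15U) → rack 6 (remaining 5U)
S10 (15U) → rack 7 (remaining 5U)
S11 (1U) → rack 2 (remaining 5U)
S12 (14U) → rack 8 (remaining 6U)
S13 (5U) → rack 2 (remaining 0U)
S14 (12U) → rack 9 (remaining 8U)
S15 (3U) → rack 3 (remaining 6U)
S16 (11U) → rack 10 (remaining 9U)
S17 (12U) → rack 11 (remaining 8U)
11 racks × 20U = 220U; used 157U; unused 63U.

63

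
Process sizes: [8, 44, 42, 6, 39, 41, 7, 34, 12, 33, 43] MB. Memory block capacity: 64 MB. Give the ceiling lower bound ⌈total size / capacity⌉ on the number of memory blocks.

Total size = 8 + 44 + 42 + 6 + 39 + 41 + 7 + 34 + 12 + 33 + 43 = 309 MB.
⌈309 / 64⌉ = 5.

5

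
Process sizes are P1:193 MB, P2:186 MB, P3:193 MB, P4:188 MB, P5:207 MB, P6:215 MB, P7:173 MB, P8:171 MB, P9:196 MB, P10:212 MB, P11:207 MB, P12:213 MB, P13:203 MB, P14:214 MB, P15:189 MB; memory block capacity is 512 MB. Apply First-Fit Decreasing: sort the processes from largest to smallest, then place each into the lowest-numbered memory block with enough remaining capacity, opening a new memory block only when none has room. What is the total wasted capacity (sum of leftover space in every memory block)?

Sorted descending: 215, 214, 213, 212, 207, 207, 203, 196, 193, 193, 189, 188, 186, 173, 171.
Put 215 MB in memory block 1; 297 MB remain.
Put 214 MB in memory block 1; 83 MB remain.
Put 213 MB in memory block 2; 299 MB remain.
Put 212 MB in memory block 2; 87 MB remain.
Put 207 MB in memory block 3; 305 MB remain.
Put 207 MB in memory block 3; 98 MB remain.
Put 203 MB in memory block 4; 309 MB remain.
Put 196 MB in memory block 4; 113 MB remain.
Put 193 MB in memory block 5; 319 MB remain.
Put 193 MB in memory block 5; 126 MB remain.
Put 189 MB in memory block 6; 323 MB remain.
Put 188 MB in memory block 6; 135 MB remain.
Put 186 MB in memory block 7; 326 MB remain.
Put 173 MB in memory block 7; 153 MB remain.
Put 171 MB in memory block 8; 341 MB remain.
8 memory blocks × 512 MB = 4096 MB; used 2960 MB; unused 1136 MB.

1136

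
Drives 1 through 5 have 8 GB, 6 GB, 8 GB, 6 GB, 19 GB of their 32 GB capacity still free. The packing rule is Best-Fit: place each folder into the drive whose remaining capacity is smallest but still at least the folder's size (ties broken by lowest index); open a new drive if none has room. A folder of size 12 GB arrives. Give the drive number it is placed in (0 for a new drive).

Drives with room: drive 5 (19 GB).
Tightest fit is drive 5 with 19 GB free.

5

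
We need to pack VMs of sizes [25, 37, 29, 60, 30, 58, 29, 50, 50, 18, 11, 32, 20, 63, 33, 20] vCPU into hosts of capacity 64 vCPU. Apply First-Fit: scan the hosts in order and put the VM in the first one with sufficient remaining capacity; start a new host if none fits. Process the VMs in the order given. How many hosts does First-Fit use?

10 hosts

Put 25 vCPU in host 1; 39 vCPU remain.
Put 37 vCPU in host 1; 2 vCPU remain.
Put 29 vCPU in host 2; 35 vCPU remain.
Put 60 vCPU in host 3; 4 vCPU remain.
Put 30 vCPU in host 2; 5 vCPU remain.
Put 58 vCPU in host 4; 6 vCPU remain.
Put 29 vCPU in host 5; 35 vCPU remain.
Put 50 vCPU in host 6; 14 vCPU remain.
Put 50 vCPU in host 7; 14 vCPU remain.
Put 18 vCPU in host 5; 17 vCPU remain.
Put 11 vCPU in host 5; 6 vCPU remain.
Put 32 vCPU in host 8; 32 vCPU remain.
Put 20 vCPU in host 8; 12 vCPU remain.
Put 63 vCPU in host 9; 1 vCPU remain.
Put 33 vCPU in host 10; 31 vCPU remain.
Put 20 vCPU in host 10; 11 vCPU remain.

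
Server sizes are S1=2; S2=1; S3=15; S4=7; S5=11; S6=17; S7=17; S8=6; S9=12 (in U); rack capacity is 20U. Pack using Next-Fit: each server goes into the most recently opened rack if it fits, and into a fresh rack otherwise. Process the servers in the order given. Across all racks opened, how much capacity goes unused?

12

Put S1 (2U) in rack 1; 18U remain.
Put S2 (1U) in rack 1; 17U remain.
Put S3 (15U) in rack 1; 2U remain.
Put S4 (7U) in rack 2; 13U remain.
Put S5 (11U) in rack 2; 2U remain.
Put S6 (17U) in rack 3; 3U remain.
Put S7 (17U) in rack 4; 3U remain.
Put S8 (6U) in rack 5; 14U remain.
Put S9 (12U) in rack 5; 2U remain.
5 racks × 20U = 100U; used 88U; unused 12U.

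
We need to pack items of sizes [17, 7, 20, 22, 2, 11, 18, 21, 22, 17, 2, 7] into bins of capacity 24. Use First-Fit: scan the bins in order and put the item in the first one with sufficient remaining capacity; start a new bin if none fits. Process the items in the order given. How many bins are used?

8

17 → bin 1 (remaining 7)
7 → bin 1 (remaining 0)
20 → bin 2 (remaining 4)
22 → bin 3 (remaining 2)
2 → bin 2 (remaining 2)
11 → bin 4 (remaining 13)
18 → bin 5 (remaining 6)
21 → bin 6 (remaining 3)
22 → bin 7 (remaining 2)
17 → bin 8 (remaining 7)
2 → bin 2 (remaining 0)
7 → bin 4 (remaining 6)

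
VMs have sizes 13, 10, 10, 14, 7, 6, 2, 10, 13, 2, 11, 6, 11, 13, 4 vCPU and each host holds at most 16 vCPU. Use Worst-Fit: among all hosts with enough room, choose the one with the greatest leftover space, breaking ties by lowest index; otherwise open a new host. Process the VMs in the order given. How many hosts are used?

10

Put 13 vCPU in host 1; 3 vCPU remain.
Put 10 vCPU in host 2; 6 vCPU remain.
Put 10 vCPU in host 3; 6 vCPU remain.
Put 14 vCPU in host 4; 2 vCPU remain.
Put 7 vCPU in host 5; 9 vCPU remain.
Put 6 vCPU in host 5; 3 vCPU remain.
Put 2 vCPU in host 2; 4 vCPU remain.
Put 10 vCPU in host 6; 6 vCPU remain.
Put 13 vCPU in host 7; 3 vCPU remain.
Put 2 vCPU in host 3; 4 vCPU remain.
Put 11 vCPU in host 8; 5 vCPU remain.
Put 6 vCPU in host 6; 0 vCPU remain.
Put 11 vCPU in host 9; 5 vCPU remain.
Put 13 vCPU in host 10; 3 vCPU remain.
Put 4 vCPU in host 8; 1 vCPU remain.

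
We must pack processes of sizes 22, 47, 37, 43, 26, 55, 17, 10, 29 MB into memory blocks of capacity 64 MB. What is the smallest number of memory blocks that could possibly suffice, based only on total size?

Total size = 22 + 47 + 37 + 43 + 26 + 55 + 17 + 10 + 29 = 286 MB.
⌈286 / 64⌉ = 5.

5 memory blocks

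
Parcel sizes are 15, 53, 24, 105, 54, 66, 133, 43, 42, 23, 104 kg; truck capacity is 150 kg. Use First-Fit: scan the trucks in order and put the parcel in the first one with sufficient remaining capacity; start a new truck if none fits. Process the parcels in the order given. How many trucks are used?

15 kg → truck 1 (remaining 135 kg)
53 kg → truck 1 (remaining 82 kg)
24 kg → truck 1 (remaining 58 kg)
105 kg → truck 2 (remaining 45 kg)
54 kg → truck 1 (remaining 4 kg)
66 kg → truck 3 (remaining 84 kg)
133 kg → truck 4 (remaining 17 kg)
43 kg → truck 2 (remaining 2 kg)
42 kg → truck 3 (remaining 42 kg)
23 kg → truck 3 (remaining 19 kg)
104 kg → truck 5 (remaining 46 kg)
Final trucks: [15,53,24,54] [105,43] [66,42,23] [133] [104].

5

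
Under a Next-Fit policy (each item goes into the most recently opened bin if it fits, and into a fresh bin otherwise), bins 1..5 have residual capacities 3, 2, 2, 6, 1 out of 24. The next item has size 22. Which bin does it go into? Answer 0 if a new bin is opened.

0

Next-Fit only looks at bin 5, which has 1 free.
22 does not fit, so a new bin is opened.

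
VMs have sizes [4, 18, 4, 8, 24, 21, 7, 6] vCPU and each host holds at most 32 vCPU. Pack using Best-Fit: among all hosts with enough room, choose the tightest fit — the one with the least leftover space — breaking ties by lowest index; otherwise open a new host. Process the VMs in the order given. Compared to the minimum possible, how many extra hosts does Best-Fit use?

0

Best-Fit: [4,18,4,6] [8,24] [21,7] → 3 hosts.
Total size 92 vCPU; any packing needs at least ⌈92/32⌉ = 3 hosts.
So 3 is already optimal.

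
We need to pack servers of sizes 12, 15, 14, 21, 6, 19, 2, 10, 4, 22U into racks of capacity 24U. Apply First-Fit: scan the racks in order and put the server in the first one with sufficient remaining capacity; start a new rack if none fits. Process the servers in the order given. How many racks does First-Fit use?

rack 1: place 12U, 12U left
rack 2: place 15U, 9U left
rack 3: place 14U, 10U left
rack 4: place 21U, 3U left
rack 1: place 6U, 6U left
rack 5: place 19U, 5U left
rack 1: place 2U, 4U left
rack 3: place 10U, 0U left
rack 1: place 4U, 0U left
rack 6: place 22U, 2U left
Final racks: [12,6,2,4] [15] [14,10] [21] [19] [22].

6 racks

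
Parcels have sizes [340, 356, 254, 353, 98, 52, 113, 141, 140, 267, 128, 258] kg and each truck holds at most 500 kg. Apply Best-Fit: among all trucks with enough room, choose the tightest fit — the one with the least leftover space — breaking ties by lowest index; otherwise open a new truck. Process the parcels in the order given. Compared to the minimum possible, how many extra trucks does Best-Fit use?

Best-Fit: [340,113] [356,98] [254,141] [353,52] [140,267] [128,258] → 6 trucks.
6 parcels exceed 250 kg (half the capacity), and no two of those can share a truck, so at least 6 trucks are needed.
So 6 is already optimal.

0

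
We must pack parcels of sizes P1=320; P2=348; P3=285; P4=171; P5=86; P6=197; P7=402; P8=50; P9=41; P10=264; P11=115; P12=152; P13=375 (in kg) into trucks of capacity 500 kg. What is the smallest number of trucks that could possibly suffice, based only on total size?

Total size = 320 + 348 + 285 + 171 + 86 + 197 + 402 + 50 + 41 + 264 + 115 + 152 + 375 = 2806 kg.
⌈2806 / 500⌉ = 6.

6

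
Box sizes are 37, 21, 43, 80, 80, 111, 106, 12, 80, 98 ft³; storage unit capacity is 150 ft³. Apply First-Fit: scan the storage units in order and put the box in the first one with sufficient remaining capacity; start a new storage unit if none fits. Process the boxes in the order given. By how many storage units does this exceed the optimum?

First-Fit: [37,21,43,12] [80] [80] [111] [106] [80] [98] → 7 storage units.
6 boxes exceed 75 ft³ (half the capacity), and no two of those can share a storage unit, so at least 6 storage units are needed.
An optimal packing achieves that bound: [111,37] [106,43] [98,21,12] [80] [80] [80] → 6 storage units.
Excess: 7 − 6 = 1.

1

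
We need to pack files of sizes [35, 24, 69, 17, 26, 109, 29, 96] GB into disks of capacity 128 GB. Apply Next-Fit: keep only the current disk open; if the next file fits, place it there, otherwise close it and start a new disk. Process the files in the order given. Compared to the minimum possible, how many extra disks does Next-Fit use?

0

Next-Fit: [35,24,69] [17,26] [109] [29,96] → 4 disks.
Total size 405 GB; any packing needs at least ⌈405/128⌉ = 4 disks.
So 4 is already optimal.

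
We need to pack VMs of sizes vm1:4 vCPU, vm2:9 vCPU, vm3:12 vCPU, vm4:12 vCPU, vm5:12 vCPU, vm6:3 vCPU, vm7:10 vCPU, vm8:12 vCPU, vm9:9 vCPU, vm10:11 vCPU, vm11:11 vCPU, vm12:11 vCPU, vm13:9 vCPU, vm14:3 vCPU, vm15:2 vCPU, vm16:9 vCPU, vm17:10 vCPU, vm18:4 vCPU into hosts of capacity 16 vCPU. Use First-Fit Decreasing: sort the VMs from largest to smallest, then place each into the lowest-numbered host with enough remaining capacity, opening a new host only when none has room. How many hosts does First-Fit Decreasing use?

Sorted descending: 12, 12, 12, 12, 11, 11, 11, 10, 10, 9, 9, 9, 9, 4, 4, 3, 3, 2.
host 1: place 12 vCPU, 4 vCPU left
host 2: place 12 vCPU, 4 vCPU left
host 3: place 12 vCPU, 4 vCPU left
host 4: place 12 vCPU, 4 vCPU left
host 5: place 11 vCPU, 5 vCPU left
host 6: place 11 vCPU, 5 vCPU left
host 7: place 11 vCPU, 5 vCPU left
host 8: place 10 vCPU, 6 vCPU left
host 9: place 10 vCPU, 6 vCPU left
host 10: place 9 vCPU, 7 vCPU left
host 11: place 9 vCPU, 7 vCPU left
host 12: place 9 vCPU, 7 vCPU left
host 13: place 9 vCPU, 7 vCPU left
host 1: place 4 vCPU, 0 vCPU left
host 2: place 4 vCPU, 0 vCPU left
host 3: place 3 vCPU, 1 vCPU left
host 4: place 3 vCPU, 1 vCPU left
host 5: place 2 vCPU, 3 vCPU left
Final hosts: [12,4] [12,4] [12,3] [12,3] [11,2] [11] [11] [10] [10] [9] [9] [9] [9].

13 hosts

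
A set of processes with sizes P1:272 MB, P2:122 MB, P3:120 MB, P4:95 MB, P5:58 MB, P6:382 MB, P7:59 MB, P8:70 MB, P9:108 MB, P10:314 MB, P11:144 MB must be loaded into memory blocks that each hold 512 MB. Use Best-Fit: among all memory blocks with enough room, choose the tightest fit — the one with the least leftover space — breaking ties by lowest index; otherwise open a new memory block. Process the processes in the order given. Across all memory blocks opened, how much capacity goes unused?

304

P1 (272 MB) → memory block 1 (remaining 240 MB)
P2 (122 MB) → memory block 1 (remaining 118 MB)
P3 (120 MB) → memory block 2 (remaining 392 MB)
P4 (95 MB) → memory block 1 (remaining 23 MB)
P5 (58 MB) → memory block 2 (remaining 334 MB)
P6 (382 MB) → memory block 3 (remaining 130 MB)
P7 (59 MB) → memory block 3 (remaining 71 MB)
P8 (70 MB) → memory block 3 (remaining 1 MB)
P9 (108 MB) → memory block 2 (remaining 226 MB)
P10 (314 MB) → memory block 4 (remaining 198 MB)
P11 (144 MB) → memory block 4 (remaining 54 MB)
4 memory blocks × 512 MB = 2048 MB; used 1744 MB; unused 304 MB.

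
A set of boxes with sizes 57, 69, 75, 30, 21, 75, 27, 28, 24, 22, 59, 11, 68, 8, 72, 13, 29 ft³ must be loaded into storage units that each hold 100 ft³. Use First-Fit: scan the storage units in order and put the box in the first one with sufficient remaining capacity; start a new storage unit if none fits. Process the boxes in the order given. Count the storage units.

Put 57 ft³ in storage unit 1; 43 ft³ remain.
Put 69 ft³ in storage unit 2; 31 ft³ remain.
Put 75 ft³ in storage unit 3; 25 ft³ remain.
Put 30 ft³ in storage unit 1; 13 ft³ remain.
Put 21 ft³ in storage unit 2; 10 ft³ remain.
Put 75 ft³ in storage unit 4; 25 ft³ remain.
Put 27 ft³ in storage unit 5; 73 ft³ remain.
Put 28 ft³ in storage unit 5; 45 ft³ remain.
Put 24 ft³ in storage unit 3; 1 ft³ remain.
Put 22 ft³ in storage unit 4; 3 ft³ remain.
Put 59 ft³ in storage unit 6; 41 ft³ remain.
Put 11 ft³ in storage unit 1; 2 ft³ remain.
Put 68 ft³ in storage unit 7; 32 ft³ remain.
Put 8 ft³ in storage unit 2; 2 ft³ remain.
Put 72 ft³ in storage unit 8; 28 ft³ remain.
Put 13 ft³ in storage unit 5; 32 ft³ remain.
Put 29 ft³ in storage unit 5; 3 ft³ remain.
Final storage units: [57,30,11] [69,21,8] [75,24] [75,22] [27,28,13,29] [59] [68] [72].

8 storage units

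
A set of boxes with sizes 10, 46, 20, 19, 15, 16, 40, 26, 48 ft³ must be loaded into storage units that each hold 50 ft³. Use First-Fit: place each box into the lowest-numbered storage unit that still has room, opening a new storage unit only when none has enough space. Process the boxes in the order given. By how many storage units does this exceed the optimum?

1

First-Fit: [10,20,19] [46] [15,16] [40] [26] [48] → 6 storage units.
Total size 240 ft³; any packing needs at least ⌈240/50⌉ = 5 storage units.
An optimal packing achieves that bound: [48] [46] [40,10] [26,20] [19,16,15] → 5 storage units.
Excess: 6 − 5 = 1.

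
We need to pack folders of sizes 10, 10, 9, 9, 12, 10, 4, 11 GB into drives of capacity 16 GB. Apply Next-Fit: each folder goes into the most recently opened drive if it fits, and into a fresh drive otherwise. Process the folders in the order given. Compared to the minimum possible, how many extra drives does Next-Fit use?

0

Next-Fit: [10] [10] [9] [9] [12] [10,4] [11] → 7 drives.
7 folders exceed 8 GB (half the capacity), and no two of those can share a drive, so at least 7 drives are needed.
So 7 is already optimal.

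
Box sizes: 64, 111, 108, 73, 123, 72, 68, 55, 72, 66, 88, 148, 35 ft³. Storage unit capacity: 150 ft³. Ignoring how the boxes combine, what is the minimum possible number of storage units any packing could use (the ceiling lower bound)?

8

Total size = 64 + 111 + 108 + 73 + 123 + 72 + 68 + 55 + 72 + 66 + 88 + 148 + 35 = 1083 ft³.
⌈1083 / 150⌉ = 8.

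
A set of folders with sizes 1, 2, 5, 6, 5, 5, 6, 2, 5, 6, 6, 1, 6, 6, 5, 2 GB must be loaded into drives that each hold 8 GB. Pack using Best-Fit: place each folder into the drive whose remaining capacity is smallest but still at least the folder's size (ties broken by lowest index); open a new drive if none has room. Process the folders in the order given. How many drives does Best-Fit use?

11

1 GB → drive 1 (remaining 7 GB)
2 GB → drive 1 (remaining 5 GB)
5 GB → drive 1 (remaining 0 GB)
6 GB → drive 2 (remaining 2 GB)
5 GB → drive 3 (remaining 3 GB)
5 GB → drive 4 (remaining 3 GB)
6 GB → drive 5 (remaining 2 GB)
2 GB → drive 2 (remaining 0 GB)
5 GB → drive 6 (remaining 3 GB)
6 GB → drive 7 (remaining 2 GB)
6 GB → drive 8 (remaining 2 GB)
1 GB → drive 5 (remaining 1 GB)
6 GB → drive 9 (remaining 2 GB)
6 GB → drive 10 (remaining 2 GB)
5 GB → drive 11 (remaining 3 GB)
2 GB → drive 7 (remaining 0 GB)
Final drives: [1,2,5] [6,2] [5] [5] [6,1] [5] [6,2] [6] [6] [6] [5].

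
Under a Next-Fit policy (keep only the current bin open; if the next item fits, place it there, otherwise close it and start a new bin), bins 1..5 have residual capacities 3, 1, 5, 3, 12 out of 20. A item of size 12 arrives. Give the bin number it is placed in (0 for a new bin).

5

Next-Fit only looks at bin 5, which has 12 free.
12 fits there.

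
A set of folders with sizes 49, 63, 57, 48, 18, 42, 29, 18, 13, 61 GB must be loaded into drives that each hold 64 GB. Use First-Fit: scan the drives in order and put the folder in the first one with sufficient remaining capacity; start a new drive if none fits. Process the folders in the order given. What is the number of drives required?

drive 1: place 49 GB, 15 GB left
drive 2: place 63 GB, 1 GB left
drive 3: place 57 GB, 7 GB left
drive 4: place 48 GB, 16 GB left
drive 5: place 18 GB, 46 GB left
drive 5: place 42 GB, 4 GB left
drive 6: place 29 GB, 35 GB left
drive 6: place 18 GB, 17 GB left
drive 1: place 13 GB, 2 GB left
drive 7: place 61 GB, 3 GB left

7 drives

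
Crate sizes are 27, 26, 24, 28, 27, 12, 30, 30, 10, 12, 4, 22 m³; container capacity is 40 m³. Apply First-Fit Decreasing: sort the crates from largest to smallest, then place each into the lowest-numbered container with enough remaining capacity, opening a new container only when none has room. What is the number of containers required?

Sorted descending: 30, 30, 28, 27, 27, 26, 24, 22, 12, 12, 10, 4.
Put 30 m³ in container 1; 10 m³ remain.
Put 30 m³ in container 2; 10 m³ remain.
Put 28 m³ in container 3; 12 m³ remain.
Put 27 m³ in container 4; 13 m³ remain.
Put 27 m³ in container 5; 13 m³ remain.
Put 26 m³ in container 6; 14 m³ remain.
Put 24 m³ in container 7; 16 m³ remain.
Put 22 m³ in container 8; 18 m³ remain.
Put 12 m³ in container 3; 0 m³ remain.
Put 12 m³ in container 4; 1 m³ remain.
Put 10 m³ in container 1; 0 m³ remain.
Put 4 m³ in container 2; 6 m³ remain.
Final containers: [30,10] [30,4] [28,12] [27,12] [27] [26] [24] [22].

8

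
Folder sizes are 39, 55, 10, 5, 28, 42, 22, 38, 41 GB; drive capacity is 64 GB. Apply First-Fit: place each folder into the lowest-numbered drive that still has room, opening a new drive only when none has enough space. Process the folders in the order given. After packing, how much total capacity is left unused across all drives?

104

39 GB → drive 1 (remaining 25 GB)
55 GB → drive 2 (remaining 9 GB)
10 GB → drive 1 (remaining 15 GB)
5 GB → drive 1 (remaining 10 GB)
28 GB → drive 3 (remaining 36 GB)
42 GB → drive 4 (remaining 22 GB)
22 GB → drive 3 (remaining 14 GB)
38 GB → drive 5 (remaining 26 GB)
41 GB → drive 6 (remaining 23 GB)
6 drives × 64 GB = 384 GB; used 280 GB; unused 104 GB.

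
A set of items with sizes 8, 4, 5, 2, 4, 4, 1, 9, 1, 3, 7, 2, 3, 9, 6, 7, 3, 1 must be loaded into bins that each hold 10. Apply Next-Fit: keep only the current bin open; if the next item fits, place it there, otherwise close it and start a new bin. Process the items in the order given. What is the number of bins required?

11 bins

Put 8 in bin 1; 2 remain.
Put 4 in bin 2; 6 remain.
Put 5 in bin 2; 1 remain.
Put 2 in bin 3; 8 remain.
Put 4 in bin 3; 4 remain.
Put 4 in bin 3; 0 remain.
Put 1 in bin 4; 9 remain.
Put 9 in bin 4; 0 remain.
Put 1 in bin 5; 9 remain.
Put 3 in bin 5; 6 remain.
Put 7 in bin 6; 3 remain.
Put 2 in bin 6; 1 remain.
Put 3 in bin 7; 7 remain.
Put 9 in bin 8; 1 remain.
Put 6 in bin 9; 4 remain.
Put 7 in bin 10; 3 remain.
Put 3 in bin 10; 0 remain.
Put 1 in bin 11; 9 remain.
Final bins: [8] [4,5] [2,4,4] [1,9] [1,3] [7,2] [3] [9] [6] [7,3] [1].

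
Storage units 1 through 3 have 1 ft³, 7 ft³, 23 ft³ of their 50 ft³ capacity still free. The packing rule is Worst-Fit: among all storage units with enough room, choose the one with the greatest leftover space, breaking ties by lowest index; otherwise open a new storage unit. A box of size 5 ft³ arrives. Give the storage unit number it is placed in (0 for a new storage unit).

Storage units with room: storage unit 2 (7 ft³), storage unit 3 (23 ft³).
Most room is storage unit 3 with 23 ft³ free.

3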